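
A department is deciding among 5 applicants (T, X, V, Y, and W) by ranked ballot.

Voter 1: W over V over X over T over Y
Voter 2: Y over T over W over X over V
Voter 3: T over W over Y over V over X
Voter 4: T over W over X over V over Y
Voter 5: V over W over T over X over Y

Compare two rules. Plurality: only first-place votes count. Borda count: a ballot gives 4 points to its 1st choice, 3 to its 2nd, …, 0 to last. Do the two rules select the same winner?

No

Plurality first-place counts: T 2, X 0, V 1, Y 1, W 1 → T.
Borda totals: T 14, X 6, V 9, Y 6, W 15 → W.
The two rules disagree: plurality picks T, Borda picks W.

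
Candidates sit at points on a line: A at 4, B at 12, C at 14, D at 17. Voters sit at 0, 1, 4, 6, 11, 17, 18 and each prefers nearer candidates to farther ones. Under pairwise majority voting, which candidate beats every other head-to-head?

A

With single-peaked preferences on a line, the Condorcet winner is the candidate closest to the median voter.
The median voter (position 6) is closest to A at 4.
Check: A vs C — voters closer to A: 4 of 7.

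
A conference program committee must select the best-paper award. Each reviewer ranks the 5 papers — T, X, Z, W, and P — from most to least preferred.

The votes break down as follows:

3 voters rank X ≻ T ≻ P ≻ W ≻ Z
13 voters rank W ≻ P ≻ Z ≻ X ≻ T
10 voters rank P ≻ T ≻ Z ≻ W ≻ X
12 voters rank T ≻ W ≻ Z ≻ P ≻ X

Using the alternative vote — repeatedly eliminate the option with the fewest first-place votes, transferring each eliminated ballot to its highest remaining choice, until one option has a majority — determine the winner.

Round 1: W 13, T 12, P 10, X 3, Z 0. Z has the fewest and is eliminated.
Round 2: W 13, T 12, P 10, X 3. X has the fewest and is eliminated.
Round 3: T 15, W 13, P 10. P has the fewest and is eliminated.
Round 4: T 25, W 13. T has a majority.

T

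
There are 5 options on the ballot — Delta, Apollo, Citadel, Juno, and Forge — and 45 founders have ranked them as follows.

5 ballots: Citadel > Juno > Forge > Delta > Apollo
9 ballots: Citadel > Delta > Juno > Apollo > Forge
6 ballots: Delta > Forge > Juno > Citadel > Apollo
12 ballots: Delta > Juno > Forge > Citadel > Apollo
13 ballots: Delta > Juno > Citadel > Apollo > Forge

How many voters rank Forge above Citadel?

Ballots ranking Forge above Citadel: 6+12 = 18.
Ballots ranking Citadel above Forge: 5+9+13 = 27.
So 18 of 45 voters prefer Forge to Citadel.

18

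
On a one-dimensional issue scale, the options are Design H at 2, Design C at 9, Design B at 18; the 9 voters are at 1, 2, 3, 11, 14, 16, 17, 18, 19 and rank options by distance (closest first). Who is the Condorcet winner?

Design B

With single-peaked preferences on a line, the Condorcet winner is the candidate closest to the median voter.
The median voter (position 14) is closest to Design B at 18.
Check: Design B vs Design H — voters closer to Design B: 6 of 9.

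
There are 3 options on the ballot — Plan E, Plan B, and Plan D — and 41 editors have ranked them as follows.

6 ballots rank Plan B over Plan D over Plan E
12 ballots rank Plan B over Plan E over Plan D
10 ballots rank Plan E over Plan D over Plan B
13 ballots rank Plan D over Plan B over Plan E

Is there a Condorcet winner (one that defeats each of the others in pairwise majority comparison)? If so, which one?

There is no Condorcet winner

Head-to-head results (41 voters total):
Plan E vs Plan B: Plan B wins 31–10.
Plan E vs Plan D: Plan E wins 22–19.
Plan B vs Plan D: Plan D wins 23–18.
No candidate beats all others: Plan E beats Plan D beats Plan B beats Plan E, a majority cycle.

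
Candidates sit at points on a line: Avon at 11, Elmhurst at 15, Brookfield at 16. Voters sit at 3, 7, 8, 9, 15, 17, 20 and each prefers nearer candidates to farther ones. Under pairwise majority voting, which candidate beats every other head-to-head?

With single-peaked preferences on a line, the Condorcet winner is the candidate closest to the median voter.
The median voter (position 9) is closest to Avon at 11.
Check: Avon vs Elmhurst — voters closer to Avon: 4 of 7.

Avon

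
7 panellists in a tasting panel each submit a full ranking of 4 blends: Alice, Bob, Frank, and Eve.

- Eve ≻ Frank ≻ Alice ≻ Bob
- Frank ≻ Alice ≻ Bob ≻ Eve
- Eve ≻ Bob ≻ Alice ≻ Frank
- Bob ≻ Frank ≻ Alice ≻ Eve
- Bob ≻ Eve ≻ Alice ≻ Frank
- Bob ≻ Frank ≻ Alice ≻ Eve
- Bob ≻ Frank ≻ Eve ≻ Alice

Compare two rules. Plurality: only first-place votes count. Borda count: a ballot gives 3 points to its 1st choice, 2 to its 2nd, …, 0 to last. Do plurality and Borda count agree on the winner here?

Plurality first-place counts: Alice 0, Bob 4, Frank 1, Eve 2 → Bob.
Borda totals: Alice 7, Bob 15, Frank 11, Eve 9 → Bob.
The two rules agree on Bob.

Yes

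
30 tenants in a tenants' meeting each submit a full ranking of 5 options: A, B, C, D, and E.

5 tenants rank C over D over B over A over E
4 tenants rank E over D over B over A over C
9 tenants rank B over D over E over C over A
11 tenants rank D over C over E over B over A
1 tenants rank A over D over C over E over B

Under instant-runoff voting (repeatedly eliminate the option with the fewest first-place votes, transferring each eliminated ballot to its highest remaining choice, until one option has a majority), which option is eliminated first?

Round 1: D 11, B 9, C 5, E 4, A 1. A has the fewest and is eliminated.
Round 2: D 12, B 9, C 5, E 4. E has the fewest and is eliminated.
Round 3: D 16, B 9, C 5. D has a majority.

A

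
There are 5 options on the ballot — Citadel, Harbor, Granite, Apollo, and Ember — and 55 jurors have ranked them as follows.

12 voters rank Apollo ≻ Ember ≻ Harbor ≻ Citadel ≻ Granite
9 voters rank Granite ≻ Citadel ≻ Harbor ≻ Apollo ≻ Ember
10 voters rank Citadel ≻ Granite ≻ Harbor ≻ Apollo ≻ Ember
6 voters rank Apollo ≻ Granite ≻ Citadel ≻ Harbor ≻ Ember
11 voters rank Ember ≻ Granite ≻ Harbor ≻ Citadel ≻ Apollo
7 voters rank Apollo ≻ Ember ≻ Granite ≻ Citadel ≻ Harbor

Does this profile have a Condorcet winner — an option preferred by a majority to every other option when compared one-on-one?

Head-to-head results (55 voters total):
Citadel vs Harbor: Citadel wins 32–23.
Citadel vs Granite: Granite wins 33–22.
Citadel vs Apollo: Citadel wins 30–25.
Citadel vs Ember: Ember wins 30–25.
Harbor vs Granite: Granite wins 43–12.
Harbor vs Apollo: Harbor wins 30–25.
Harbor vs Ember: Ember wins 30–25.
Granite vs Apollo: Granite wins 30–25.
Granite vs Ember: Ember wins 30–25.
Apollo vs Ember: Apollo wins 44–11.
No candidate beats all others: Citadel beats Apollo beats Ember beats Citadel, a majority cycle.

No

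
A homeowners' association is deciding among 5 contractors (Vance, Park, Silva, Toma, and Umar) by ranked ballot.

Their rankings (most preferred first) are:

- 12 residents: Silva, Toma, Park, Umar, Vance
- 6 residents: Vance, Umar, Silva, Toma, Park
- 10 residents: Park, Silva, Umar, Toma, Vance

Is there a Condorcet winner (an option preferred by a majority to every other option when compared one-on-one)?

Head-to-head results (28 voters total):
Vance vs Park: Park wins 22–6.
Vance vs Silva: Silva wins 22–6.
Vance vs Toma: Toma wins 22–6.
Vance vs Umar: Umar wins 22–6.
Park vs Silva: Silva wins 18–10.
Park vs Toma: Toma wins 18–10.
Park vs Umar: Park wins 22–6.
Silva vs Toma: Silva wins 28–0.
Silva vs Umar: Silva wins 22–6.
Toma vs Umar: Umar wins 16–12.
Silva beats each rival — Vance (22–6), Park (18–10), Toma (28–0), Umar (22–6) — so Silva is the Condorcet winner.

Yes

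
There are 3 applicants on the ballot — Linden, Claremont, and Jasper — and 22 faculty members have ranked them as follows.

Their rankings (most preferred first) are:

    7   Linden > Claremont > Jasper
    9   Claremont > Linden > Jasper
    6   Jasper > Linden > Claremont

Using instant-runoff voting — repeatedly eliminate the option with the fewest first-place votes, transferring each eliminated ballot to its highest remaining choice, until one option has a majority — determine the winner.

Round 1: Claremont 9, Linden 7, Jasper 6. Jasper has the fewest and is eliminated.
Round 2: Linden 13, Claremont 9. Linden has a majority.

Linden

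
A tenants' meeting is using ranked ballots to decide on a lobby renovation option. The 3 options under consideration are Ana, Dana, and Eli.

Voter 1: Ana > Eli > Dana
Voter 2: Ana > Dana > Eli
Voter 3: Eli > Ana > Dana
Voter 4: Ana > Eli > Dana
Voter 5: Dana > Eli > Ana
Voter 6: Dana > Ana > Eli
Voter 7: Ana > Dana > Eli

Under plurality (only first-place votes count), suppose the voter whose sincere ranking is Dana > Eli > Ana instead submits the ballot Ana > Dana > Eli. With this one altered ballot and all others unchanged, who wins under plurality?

First-place totals with the altered ballot: Ana 5, Dana 1, Eli 1.
The winner is unchanged: still Ana.

Ana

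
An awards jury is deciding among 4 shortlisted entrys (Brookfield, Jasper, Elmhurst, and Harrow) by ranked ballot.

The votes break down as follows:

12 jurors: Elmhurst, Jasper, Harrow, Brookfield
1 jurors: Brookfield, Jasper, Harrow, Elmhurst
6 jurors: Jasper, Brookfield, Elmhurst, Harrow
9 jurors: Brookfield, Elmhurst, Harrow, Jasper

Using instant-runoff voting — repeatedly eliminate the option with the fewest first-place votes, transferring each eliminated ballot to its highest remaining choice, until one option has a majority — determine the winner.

Round 1: Elmhurst 12, Brookfield 10, Jasper 6, Harrow 0. Harrow has the fewest and is eliminated.
Round 2: Elmhurst 12, Brookfield 10, Jasper 6. Jasper has the fewest and is eliminated.
Round 3: Brookfield 16, Elmhurst 12. Brookfield has a majority.

Brookfield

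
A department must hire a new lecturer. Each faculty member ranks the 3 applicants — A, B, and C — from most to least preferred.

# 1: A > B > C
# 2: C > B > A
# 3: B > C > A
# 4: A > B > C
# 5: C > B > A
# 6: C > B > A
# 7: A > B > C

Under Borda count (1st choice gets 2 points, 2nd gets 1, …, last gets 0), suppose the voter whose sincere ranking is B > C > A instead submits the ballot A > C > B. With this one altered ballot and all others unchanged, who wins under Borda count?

A

Borda totals with the altered ballot: A 8, B 6, C 7.
The switch changes the winner from B to A.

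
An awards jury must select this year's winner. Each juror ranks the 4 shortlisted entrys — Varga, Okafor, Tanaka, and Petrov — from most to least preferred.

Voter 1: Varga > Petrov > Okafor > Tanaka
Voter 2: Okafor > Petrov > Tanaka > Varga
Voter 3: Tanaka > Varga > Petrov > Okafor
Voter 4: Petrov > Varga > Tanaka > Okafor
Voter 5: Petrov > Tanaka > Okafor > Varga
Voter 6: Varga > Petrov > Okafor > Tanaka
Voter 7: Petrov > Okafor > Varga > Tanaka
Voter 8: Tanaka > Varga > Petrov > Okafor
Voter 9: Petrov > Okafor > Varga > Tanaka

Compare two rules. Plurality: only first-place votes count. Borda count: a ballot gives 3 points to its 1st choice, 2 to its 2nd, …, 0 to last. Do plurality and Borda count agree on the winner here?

Plurality first-place counts: Varga 2, Okafor 1, Tanaka 2, Petrov 4 → Petrov.
Borda totals: Varga 14, Okafor 10, Tanaka 10, Petrov 20 → Petrov.
The two rules agree on Petrov.

Yes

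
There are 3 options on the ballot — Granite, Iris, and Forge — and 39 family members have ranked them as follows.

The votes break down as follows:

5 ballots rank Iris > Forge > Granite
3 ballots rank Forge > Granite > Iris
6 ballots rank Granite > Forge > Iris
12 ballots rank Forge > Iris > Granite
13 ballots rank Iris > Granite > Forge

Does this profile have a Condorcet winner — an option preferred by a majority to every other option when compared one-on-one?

Head-to-head results (39 voters total):
Granite vs Iris: Iris wins 30–9.
Granite vs Forge: Forge wins 20–19.
Iris vs Forge: Forge wins 21–18.
Forge beats each rival — Granite (20–19), Iris (21–18) — so Forge is the Condorcet winner.

Yes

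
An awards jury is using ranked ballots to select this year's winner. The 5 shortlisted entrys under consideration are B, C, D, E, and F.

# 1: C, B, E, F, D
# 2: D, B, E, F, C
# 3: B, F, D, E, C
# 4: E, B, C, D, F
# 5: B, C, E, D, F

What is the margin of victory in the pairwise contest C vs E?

Ballots ranking C above E: 2.
Ballots ranking E above C: 3.
E wins 3–2, a margin of 1.

1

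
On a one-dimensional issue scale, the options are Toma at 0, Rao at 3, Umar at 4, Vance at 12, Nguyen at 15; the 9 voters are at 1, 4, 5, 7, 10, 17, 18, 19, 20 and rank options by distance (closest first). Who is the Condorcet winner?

With single-peaked preferences on a line, the Condorcet winner is the candidate closest to the median voter.
The median voter (position 10) is closest to Vance at 12.
Check: Vance vs Toma — voters closer to Vance: 6 of 9.

Vance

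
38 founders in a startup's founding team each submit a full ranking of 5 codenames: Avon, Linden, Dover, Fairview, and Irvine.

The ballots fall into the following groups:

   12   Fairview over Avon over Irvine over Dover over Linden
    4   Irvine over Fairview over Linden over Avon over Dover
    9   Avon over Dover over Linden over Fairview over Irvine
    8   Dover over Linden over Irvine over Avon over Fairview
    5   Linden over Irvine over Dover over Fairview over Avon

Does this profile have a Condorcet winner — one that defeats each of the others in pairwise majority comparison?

No

Head-to-head results (38 voters total):
Avon vs Linden: Avon wins 21–17.
Avon vs Dover: Avon wins 25–13.
Avon vs Fairview: Fairview wins 21–17.
Avon vs Irvine: Avon wins 21–17.
Linden vs Dover: Dover wins 29–9.
Linden vs Fairview: Linden wins 22–16.
Linden vs Irvine: Linden wins 22–16.
Dover vs Fairview: Dover wins 22–16.
Dover vs Irvine: Irvine wins 21–17.
Fairview vs Irvine: Fairview wins 21–17.
No candidate beats all others: Avon beats Linden beats Fairview beats Avon, a majority cycle.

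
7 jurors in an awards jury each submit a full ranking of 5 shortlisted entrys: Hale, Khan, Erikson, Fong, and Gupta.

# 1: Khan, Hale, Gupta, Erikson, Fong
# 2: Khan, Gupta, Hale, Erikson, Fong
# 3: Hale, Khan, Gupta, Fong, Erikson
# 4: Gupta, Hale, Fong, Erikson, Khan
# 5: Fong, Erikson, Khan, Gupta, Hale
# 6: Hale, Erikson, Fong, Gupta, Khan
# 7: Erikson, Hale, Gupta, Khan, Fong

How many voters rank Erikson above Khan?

Ballots ranking Erikson above Khan: 4.
Ballots ranking Khan above Erikson: 3.
So 4 of 7 voters prefer Erikson to Khan.

4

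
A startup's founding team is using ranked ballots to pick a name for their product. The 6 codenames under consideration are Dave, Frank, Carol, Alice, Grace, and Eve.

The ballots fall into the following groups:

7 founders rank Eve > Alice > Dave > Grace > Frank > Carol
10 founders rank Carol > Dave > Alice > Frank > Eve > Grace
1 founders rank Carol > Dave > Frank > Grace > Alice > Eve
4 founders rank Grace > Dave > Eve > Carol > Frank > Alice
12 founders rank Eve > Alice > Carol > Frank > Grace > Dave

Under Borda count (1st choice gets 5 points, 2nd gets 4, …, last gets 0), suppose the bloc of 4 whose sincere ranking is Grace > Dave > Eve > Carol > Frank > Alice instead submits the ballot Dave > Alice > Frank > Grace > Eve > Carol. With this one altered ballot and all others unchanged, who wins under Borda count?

Alice

Borda totals with the altered ballot: Dave 85, Frank 66, Carol 91, Alice 123, Grace 36, Eve 109.
The switch changes the winner from Eve to Alice.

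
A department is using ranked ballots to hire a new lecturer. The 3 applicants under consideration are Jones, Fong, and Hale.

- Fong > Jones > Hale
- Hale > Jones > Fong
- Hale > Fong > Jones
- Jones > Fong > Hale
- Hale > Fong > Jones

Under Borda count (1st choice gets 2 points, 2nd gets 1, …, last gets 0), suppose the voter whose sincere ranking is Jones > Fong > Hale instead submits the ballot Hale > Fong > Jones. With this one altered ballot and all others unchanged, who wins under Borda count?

Borda totals with the altered ballot: Jones 2, Fong 5, Hale 8.
The winner is unchanged: still Hale.

Hale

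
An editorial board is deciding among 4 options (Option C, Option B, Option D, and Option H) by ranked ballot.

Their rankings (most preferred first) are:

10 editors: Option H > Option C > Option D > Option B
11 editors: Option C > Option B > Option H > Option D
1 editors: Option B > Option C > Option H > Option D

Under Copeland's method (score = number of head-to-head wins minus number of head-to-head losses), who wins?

Option C

Pairwise results:
  Option C vs Option B: Option C wins 21–1.
  Option C vs Option D: Option C wins 22–0.
  Option C vs Option H: Option C wins 12–10.
  Option B vs Option D: Option B wins 12–10.
  Option B vs Option H: Option B wins 12–10.
  Option D vs Option H: Option H wins 22–0.
Copeland scores (wins − losses):
  Option C: 3 − 0 = 3
  Option B: 2 − 1 = 1
  Option D: 0 − 3 = -3
  Option H: 1 − 2 = -1
Option C has the best Copeland score.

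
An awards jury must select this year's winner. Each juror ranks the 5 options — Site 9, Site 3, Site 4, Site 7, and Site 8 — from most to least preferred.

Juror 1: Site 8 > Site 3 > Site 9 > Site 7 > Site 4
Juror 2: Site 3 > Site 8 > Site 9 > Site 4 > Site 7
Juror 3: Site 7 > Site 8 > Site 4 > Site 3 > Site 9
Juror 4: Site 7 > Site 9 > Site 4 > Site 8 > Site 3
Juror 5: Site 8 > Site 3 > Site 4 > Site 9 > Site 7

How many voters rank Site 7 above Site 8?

2

Ballots ranking Site 7 above Site 8: 2.
Ballots ranking Site 8 above Site 7: 3.
So 2 of 5 voters prefer Site 7 to Site 8.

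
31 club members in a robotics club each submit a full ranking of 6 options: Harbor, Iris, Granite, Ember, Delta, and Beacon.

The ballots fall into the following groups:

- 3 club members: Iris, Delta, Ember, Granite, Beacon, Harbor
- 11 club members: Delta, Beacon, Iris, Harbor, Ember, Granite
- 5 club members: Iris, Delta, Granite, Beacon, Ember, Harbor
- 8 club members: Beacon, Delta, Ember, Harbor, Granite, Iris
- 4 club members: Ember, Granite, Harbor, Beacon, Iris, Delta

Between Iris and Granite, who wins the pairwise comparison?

Ballots ranking Iris above Granite: 3+11+5 = 19.
Ballots ranking Granite above Iris: 8+4 = 12.
Iris wins the head-to-head, 19–12.

Iris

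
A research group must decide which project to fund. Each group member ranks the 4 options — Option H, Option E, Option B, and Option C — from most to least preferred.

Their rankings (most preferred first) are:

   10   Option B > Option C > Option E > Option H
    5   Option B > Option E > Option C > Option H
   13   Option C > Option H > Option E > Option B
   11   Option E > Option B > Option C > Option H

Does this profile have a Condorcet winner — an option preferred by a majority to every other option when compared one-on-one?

No

Head-to-head results (39 voters total):
Option H vs Option E: Option E wins 26–13.
Option H vs Option B: Option B wins 26–13.
Option H vs Option C: Option C wins 39–0.
Option E vs Option B: Option E wins 24–15.
Option E vs Option C: Option C wins 23–16.
Option B vs Option C: Option B wins 26–13.
No candidate beats all others: Option E beats Option B beats Option C beats Option E, a majority cycle.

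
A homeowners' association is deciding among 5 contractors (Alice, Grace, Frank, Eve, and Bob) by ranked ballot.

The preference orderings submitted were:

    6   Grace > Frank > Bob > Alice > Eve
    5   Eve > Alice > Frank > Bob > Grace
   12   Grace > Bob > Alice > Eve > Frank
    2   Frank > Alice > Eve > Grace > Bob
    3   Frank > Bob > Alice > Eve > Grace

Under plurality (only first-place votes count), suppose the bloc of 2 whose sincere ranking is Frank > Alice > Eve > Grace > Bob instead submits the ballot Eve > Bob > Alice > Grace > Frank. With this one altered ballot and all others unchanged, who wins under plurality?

Grace

First-place totals with the altered ballot: Alice 0, Grace 18, Frank 3, Eve 7, Bob 0.
The winner is unchanged: still Grace.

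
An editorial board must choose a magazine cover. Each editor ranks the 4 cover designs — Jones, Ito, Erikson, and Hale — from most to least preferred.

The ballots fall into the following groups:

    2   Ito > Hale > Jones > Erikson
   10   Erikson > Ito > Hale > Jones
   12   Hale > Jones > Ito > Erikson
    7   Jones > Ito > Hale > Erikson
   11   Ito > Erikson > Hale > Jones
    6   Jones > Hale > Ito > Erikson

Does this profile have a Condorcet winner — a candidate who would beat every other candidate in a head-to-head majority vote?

No

Head-to-head results (48 voters total):
Jones vs Ito: Jones wins 25–23.
Jones vs Erikson: Jones wins 27–21.
Jones vs Hale: Hale wins 35–13.
Ito vs Erikson: Ito wins 38–10.
Ito vs Hale: Ito wins 30–18.
Erikson vs Hale: Hale wins 27–21.
No candidate beats all others: Jones beats Ito beats Hale beats Jones, a majority cycle.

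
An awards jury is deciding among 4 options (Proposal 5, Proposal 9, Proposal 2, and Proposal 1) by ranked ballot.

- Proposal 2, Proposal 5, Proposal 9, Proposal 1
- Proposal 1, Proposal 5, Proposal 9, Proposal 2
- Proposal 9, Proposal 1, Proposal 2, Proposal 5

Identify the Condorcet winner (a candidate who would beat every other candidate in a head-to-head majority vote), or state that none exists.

Head-to-head results (3 voters total):
Proposal 5 vs Proposal 9: Proposal 5 wins 2–1.
Proposal 5 vs Proposal 2: Proposal 2 wins 2–1.
Proposal 5 vs Proposal 1: Proposal 1 wins 2–1.
Proposal 9 vs Proposal 2: Proposal 9 wins 2–1.
Proposal 9 vs Proposal 1: Proposal 9 wins 2–1.
Proposal 2 vs Proposal 1: Proposal 1 wins 2–1.
No candidate beats all others: Proposal 5 beats Proposal 9 beats Proposal 2 beats Proposal 5, a majority cycle.

None — there is no Condorcet winner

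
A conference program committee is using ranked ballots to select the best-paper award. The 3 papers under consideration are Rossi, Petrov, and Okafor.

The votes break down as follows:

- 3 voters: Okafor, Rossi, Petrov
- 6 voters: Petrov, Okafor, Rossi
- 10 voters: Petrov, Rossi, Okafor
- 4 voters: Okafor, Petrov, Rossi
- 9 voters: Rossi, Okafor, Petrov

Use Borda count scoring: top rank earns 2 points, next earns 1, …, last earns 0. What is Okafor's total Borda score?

29

Borda scores:
  Rossi: 3·1 + 6·0 + 10·1 + 4·0 + 9·2 = 31
  Petrov: 3·0 + 6·2 + 10·2 + 4·1 + 9·0 = 36
  Okafor: 3·2 + 6·1 + 10·0 + 4·2 + 9·1 = 29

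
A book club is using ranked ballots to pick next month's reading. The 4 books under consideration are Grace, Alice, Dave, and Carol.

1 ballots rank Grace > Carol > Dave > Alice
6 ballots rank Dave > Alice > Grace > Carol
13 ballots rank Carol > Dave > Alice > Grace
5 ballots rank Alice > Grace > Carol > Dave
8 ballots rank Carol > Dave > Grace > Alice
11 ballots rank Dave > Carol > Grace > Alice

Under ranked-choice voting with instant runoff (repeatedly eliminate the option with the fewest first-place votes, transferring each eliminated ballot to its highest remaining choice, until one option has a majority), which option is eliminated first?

Round 1: Carol 21, Dave 17, Alice 5, Grace 1. Grace has the fewest and is eliminated.
Round 2: Carol 22, Dave 17, Alice 5. Alice has the fewest and is eliminated.
Round 3: Carol 27, Dave 17. Carol has a majority.

Grace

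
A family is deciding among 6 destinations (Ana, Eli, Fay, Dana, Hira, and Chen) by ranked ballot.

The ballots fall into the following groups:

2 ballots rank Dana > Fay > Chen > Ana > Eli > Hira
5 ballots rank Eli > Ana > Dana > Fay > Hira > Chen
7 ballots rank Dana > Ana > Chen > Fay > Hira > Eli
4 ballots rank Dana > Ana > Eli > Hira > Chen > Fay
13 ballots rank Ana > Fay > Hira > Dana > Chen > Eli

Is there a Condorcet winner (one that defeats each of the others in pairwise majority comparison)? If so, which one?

Ana

Head-to-head results (31 voters total):
Ana vs Eli: Ana wins 26–5.
Ana vs Fay: Ana wins 29–2.
Ana vs Dana: Ana wins 18–13.
Ana vs Hira: Ana wins 31–0.
Ana vs Chen: Ana wins 29–2.
Eli vs Fay: Fay wins 22–9.
Eli vs Dana: Dana wins 26–5.
Eli vs Hira: Hira wins 20–11.
Eli vs Chen: Chen wins 22–9.
Fay vs Dana: Dana wins 18–13.
Fay vs Hira: Fay wins 27–4.
Fay vs Chen: Fay wins 20–11.
Dana vs Hira: Dana wins 18–13.
Dana vs Chen: Dana wins 31–0.
Hira vs Chen: Hira wins 22–9.
Ana beats each rival — Eli (26–5), Fay (29–2), Dana (18–13), Hira (31–0), Chen (29–2) — so Ana is the Condorcet winner.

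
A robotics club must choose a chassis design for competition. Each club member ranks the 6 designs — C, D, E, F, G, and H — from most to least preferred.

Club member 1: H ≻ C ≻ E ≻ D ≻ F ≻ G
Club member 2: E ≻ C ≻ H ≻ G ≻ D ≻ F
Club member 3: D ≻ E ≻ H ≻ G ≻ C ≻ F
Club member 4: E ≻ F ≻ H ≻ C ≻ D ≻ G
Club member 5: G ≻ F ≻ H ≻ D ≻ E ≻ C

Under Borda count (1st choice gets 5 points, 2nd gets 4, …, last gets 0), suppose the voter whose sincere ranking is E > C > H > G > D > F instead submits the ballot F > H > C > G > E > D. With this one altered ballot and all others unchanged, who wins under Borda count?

Borda totals with the altered ballot: C 10, D 10, E 14, F 14, G 9, H 18.
The switch changes the winner from E to H.

H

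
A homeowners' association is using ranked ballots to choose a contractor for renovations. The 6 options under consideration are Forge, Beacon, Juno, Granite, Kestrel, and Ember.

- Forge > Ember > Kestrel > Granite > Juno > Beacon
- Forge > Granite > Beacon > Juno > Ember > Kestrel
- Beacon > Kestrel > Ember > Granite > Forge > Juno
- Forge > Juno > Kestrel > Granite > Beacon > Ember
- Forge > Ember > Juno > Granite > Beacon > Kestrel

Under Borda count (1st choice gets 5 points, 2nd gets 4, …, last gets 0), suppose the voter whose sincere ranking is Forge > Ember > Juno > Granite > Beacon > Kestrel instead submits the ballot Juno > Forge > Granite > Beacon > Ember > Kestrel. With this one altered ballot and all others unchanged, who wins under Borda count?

Borda totals with the altered ballot: Forge 20, Beacon 11, Juno 12, Granite 13, Kestrel 10, Ember 9.
The winner is unchanged: still Forge.

Forge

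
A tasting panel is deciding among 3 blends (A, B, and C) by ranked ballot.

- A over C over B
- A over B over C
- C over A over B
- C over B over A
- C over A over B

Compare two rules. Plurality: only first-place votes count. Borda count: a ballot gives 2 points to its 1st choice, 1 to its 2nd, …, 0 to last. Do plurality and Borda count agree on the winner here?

Yes

Plurality first-place counts: A 2, B 0, C 3 → C.
Borda totals: A 6, B 2, C 7 → C.
The two rules agree on C.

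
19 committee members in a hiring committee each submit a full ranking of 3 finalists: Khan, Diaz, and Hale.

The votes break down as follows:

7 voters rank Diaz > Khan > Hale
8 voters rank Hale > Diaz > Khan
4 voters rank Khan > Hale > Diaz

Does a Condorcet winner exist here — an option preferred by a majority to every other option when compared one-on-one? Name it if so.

Head-to-head results (19 voters total):
Khan vs Diaz: Diaz wins 15–4.
Khan vs Hale: Khan wins 11–8.
Diaz vs Hale: Hale wins 12–7.
No candidate beats all others: Khan beats Hale beats Diaz beats Khan, a majority cycle.

None — there is no Condorcet winner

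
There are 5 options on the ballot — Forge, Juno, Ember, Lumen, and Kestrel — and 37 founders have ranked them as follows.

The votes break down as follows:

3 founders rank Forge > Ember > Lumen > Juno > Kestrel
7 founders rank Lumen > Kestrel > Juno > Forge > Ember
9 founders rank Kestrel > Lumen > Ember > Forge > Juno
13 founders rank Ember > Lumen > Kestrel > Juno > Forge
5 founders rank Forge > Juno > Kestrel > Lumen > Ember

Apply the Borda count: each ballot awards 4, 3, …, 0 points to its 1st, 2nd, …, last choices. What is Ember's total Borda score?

79

Borda scores:
  Forge: 3·4 + 7·1 + 9·1 + 13·0 + 5·4 = 48
  Juno: 3·1 + 7·2 + 9·0 + 13·1 + 5·3 = 45
  Ember: 3·3 + 7·0 + 9·2 + 13·4 + 5·0 = 79
  Lumen: 3·2 + 7·4 + 9·3 + 13·3 + 5·1 = 105
  Kestrel: 3·0 + 7·3 + 9·4 + 13·2 + 5·2 = 93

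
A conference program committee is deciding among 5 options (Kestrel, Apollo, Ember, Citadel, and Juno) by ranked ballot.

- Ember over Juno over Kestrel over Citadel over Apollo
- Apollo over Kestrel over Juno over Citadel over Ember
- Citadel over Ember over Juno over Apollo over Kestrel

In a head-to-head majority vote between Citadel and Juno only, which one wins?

Juno

Ballots ranking Citadel above Juno: 1.
Ballots ranking Juno above Citadel: 2.
Juno wins the head-to-head, 2–1.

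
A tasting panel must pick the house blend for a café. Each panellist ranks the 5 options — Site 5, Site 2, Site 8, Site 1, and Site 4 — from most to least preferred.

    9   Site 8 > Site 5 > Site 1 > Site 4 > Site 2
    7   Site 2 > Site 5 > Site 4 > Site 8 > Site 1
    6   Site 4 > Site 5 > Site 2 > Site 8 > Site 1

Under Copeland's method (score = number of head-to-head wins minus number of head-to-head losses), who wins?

Site 5

Pairwise results:
  Site 5 vs Site 2: Site 5 wins 15–7.
  Site 5 vs Site 8: Site 5 wins 13–9.
  Site 5 vs Site 1: Site 5 wins 22–0.
  Site 5 vs Site 4: Site 5 wins 16–6.
  Site 2 vs Site 8: Site 2 wins 13–9.
  Site 2 vs Site 1: Site 2 wins 13–9.
  Site 2 vs Site 4: Site 4 wins 15–7.
  Site 8 vs Site 1: Site 8 wins 22–0.
  Site 8 vs Site 4: Site 4 wins 13–9.
  Site 1 vs Site 4: Site 4 wins 13–9.
Copeland scores (wins − losses):
  Site 5: 4 − 0 = 4
  Site 2: 2 − 2 = 0
  Site 8: 1 − 3 = -2
  Site 1: 0 − 4 = -4
  Site 4: 3 − 1 = 2
Site 5 has the best Copeland score.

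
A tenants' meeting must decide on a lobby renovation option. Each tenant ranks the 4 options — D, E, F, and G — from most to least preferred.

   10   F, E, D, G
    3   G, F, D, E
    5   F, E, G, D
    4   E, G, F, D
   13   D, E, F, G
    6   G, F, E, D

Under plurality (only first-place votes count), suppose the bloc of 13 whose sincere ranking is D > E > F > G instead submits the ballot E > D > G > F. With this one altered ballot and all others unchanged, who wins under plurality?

E

First-place totals with the altered ballot: D 0, E 17, F 15, G 9.
The switch changes the winner from F to E.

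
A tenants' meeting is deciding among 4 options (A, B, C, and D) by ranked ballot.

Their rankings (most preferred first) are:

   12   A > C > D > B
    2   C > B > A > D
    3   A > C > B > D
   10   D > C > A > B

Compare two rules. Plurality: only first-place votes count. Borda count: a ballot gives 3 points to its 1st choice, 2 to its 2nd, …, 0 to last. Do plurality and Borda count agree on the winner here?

Yes

Plurality first-place counts: A 15, B 0, C 2, D 10 → A.
Borda totals: A 57, B 7, C 56, D 42 → A.
The two rules agree on A.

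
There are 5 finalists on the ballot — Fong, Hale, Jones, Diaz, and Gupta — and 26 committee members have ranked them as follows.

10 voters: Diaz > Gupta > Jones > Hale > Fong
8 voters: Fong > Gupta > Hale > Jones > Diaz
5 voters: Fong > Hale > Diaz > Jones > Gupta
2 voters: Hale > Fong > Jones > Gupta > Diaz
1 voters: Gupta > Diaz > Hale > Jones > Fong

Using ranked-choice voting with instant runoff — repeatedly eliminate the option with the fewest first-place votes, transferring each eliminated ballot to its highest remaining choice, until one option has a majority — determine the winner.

Fong

Round 1: Fong 13, Diaz 10, Hale 2, Gupta 1, Jones 0. Jones has the fewest and is eliminated.
Round 2: Fong 13, Diaz 10, Hale 2, Gupta 1. Gupta has the fewest and is eliminated.
Round 3: Fong 13, Diaz 11, Hale 2. Hale has the fewest and is eliminated.
Round 4: Fong 15, Diaz 11. Fong has a majority.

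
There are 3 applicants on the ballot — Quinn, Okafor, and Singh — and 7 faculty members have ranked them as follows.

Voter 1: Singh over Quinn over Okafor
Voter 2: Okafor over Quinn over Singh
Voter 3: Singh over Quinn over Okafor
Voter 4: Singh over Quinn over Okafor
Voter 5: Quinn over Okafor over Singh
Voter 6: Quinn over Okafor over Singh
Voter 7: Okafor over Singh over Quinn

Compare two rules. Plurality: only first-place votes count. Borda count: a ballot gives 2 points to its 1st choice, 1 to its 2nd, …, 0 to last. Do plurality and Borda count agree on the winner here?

Plurality first-place counts: Quinn 2, Okafor 2, Singh 3 → Singh.
Borda totals: Quinn 8, Okafor 6, Singh 7 → Quinn.
The two rules disagree: plurality picks Singh, Borda picks Quinn.

No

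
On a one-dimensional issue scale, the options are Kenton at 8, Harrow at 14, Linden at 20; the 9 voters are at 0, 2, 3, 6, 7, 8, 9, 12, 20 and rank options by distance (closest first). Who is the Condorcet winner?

Kenton

With single-peaked preferences on a line, the Condorcet winner is the candidate closest to the median voter.
The median voter (position 7) is closest to Kenton at 8.
Check: Kenton vs Harrow — voters closer to Kenton: 7 of 9.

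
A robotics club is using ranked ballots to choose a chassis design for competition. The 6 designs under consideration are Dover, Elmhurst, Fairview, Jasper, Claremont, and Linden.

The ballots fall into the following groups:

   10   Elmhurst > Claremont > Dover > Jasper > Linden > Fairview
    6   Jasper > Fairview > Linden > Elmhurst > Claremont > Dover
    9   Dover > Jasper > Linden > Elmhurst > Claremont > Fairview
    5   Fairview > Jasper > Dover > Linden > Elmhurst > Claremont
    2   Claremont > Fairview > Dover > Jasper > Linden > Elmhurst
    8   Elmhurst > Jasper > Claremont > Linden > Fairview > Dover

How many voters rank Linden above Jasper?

0

Ballots ranking Linden above Jasper: 0.
Ballots ranking Jasper above Linden: 10+6+9+5+2+8 = 40.
So 0 of 40 voters prefer Linden to Jasper.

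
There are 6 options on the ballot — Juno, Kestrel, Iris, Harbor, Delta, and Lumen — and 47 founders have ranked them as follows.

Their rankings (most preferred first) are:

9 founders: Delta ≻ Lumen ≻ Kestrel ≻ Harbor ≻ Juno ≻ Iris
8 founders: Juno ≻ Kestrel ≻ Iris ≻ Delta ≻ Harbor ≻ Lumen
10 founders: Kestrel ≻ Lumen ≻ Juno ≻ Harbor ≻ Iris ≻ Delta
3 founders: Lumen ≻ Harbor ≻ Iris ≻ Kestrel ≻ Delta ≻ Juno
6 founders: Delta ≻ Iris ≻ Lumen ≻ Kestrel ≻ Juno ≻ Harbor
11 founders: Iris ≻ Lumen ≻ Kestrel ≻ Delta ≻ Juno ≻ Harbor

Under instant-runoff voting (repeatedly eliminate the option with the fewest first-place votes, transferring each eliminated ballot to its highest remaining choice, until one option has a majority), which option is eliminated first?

Round 1: Delta 15, Iris 11, Kestrel 10, Juno 8, Lumen 3, Harbor 0. Harbor has the fewest and is eliminated.
Round 2: Delta 15, Iris 11, Kestrel 10, Juno 8, Lumen 3. Lumen has the fewest and is eliminated.
Round 3: Delta 15, Iris 14, Kestrel 10, Juno 8. Juno has the fewest and is eliminated.
Round 4: Kestrel 18, Delta 15, Iris 14. Iris has the fewest and is eliminated.
Round 5: Kestrel 32, Delta 15. Kestrel has a majority.

Harbor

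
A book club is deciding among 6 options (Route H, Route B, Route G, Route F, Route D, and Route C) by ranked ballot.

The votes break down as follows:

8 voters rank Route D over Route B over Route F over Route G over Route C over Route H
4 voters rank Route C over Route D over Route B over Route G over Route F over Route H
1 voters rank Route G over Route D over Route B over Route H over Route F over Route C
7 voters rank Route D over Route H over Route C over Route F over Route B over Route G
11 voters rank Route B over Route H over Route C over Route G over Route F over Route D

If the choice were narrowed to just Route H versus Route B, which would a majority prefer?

Ballots ranking Route H above Route B: 7.
Ballots ranking Route B above Route H: 8+4+1+11 = 24.
Route B wins the head-to-head, 24–7.

Route B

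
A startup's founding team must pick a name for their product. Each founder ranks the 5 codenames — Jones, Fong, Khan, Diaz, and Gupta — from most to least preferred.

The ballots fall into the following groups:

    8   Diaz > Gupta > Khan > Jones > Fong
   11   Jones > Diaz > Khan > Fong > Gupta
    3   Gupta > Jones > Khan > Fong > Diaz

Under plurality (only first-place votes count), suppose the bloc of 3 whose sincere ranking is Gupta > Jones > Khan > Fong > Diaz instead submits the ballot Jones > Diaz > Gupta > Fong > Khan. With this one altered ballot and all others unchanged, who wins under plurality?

First-place totals with the altered ballot: Jones 14, Fong 0, Khan 0, Diaz 8, Gupta 0.
The winner is unchanged: still Jones.

Jones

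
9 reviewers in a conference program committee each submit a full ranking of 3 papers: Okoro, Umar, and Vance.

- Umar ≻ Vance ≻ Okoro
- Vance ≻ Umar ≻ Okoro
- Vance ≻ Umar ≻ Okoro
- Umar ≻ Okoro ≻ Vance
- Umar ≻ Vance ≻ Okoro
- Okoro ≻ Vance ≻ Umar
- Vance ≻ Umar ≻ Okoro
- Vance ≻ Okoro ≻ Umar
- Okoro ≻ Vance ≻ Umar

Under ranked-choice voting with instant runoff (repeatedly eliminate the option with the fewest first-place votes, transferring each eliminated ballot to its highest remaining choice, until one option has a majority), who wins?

Round 1: Vance 4, Umar 3, Okoro 2. Okoro has the fewest and is eliminated.
Round 2: Vance 6, Umar 3. Vance has a majority.

Vance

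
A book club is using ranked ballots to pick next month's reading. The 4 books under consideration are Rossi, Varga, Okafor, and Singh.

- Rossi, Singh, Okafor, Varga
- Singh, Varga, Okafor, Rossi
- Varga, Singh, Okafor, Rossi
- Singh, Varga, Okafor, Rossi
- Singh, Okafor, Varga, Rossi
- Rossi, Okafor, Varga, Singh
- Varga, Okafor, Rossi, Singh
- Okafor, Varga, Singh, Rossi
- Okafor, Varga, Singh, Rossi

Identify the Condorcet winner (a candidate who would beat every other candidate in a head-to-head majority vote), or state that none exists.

Head-to-head results (9 voters total):
Rossi vs Varga: Varga wins 7–2.
Rossi vs Okafor: Okafor wins 7–2.
Rossi vs Singh: Singh wins 6–3.
Varga vs Okafor: Okafor wins 5–4.
Varga vs Singh: Varga wins 5–4.
Okafor vs Singh: Singh wins 5–4.
No candidate beats all others: Varga beats Singh beats Okafor beats Varga, a majority cycle.

None — there is no Condorcet winner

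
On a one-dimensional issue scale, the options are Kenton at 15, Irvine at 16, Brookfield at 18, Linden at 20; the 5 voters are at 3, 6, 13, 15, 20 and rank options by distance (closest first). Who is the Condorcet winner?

Kenton

With single-peaked preferences on a line, the Condorcet winner is the candidate closest to the median voter.
The median voter (position 13) is closest to Kenton at 15.
Check: Kenton vs Irvine — voters closer to Kenton: 4 of 5.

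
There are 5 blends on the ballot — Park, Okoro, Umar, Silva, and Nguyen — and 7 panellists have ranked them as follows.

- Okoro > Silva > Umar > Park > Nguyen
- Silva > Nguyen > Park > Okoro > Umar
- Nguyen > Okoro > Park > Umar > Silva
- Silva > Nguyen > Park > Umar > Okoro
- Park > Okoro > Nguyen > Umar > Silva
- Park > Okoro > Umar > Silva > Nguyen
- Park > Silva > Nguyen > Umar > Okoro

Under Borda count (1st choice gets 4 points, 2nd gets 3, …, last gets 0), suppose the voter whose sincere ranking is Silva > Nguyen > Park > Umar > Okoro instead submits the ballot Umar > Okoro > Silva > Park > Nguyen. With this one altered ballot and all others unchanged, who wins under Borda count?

Park

Borda totals with the altered ballot: Park 18, Okoro 17, Umar 11, Silva 13, Nguyen 11.
The winner is unchanged: still Park.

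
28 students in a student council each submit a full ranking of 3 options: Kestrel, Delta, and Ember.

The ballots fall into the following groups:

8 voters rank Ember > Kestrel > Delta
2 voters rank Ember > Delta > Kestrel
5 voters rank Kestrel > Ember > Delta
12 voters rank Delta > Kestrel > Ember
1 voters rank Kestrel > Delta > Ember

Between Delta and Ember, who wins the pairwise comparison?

Ember

Ballots ranking Delta above Ember: 12+1 = 13.
Ballots ranking Ember above Delta: 8+2+5 = 15.
Ember wins the head-to-head, 15–13.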